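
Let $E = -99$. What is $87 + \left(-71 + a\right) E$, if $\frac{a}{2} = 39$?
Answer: $-606$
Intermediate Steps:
$a = 78$ ($a = 2 \cdot 39 = 78$)
$87 + \left(-71 + a\right) E = 87 + \left(-71 + 78\right) \left(-99\right) = 87 + 7 \left(-99\right) = 87 - 693 = -606$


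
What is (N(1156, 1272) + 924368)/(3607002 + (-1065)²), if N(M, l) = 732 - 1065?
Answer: 924035/4741227 ≈ 0.19489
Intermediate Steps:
N(M, l) = -333
(N(1156, 1272) + 924368)/(3607002 + (-1065)²) = (-333 + 924368)/(3607002 + (-1065)²) = 924035/(3607002 + 1134225) = 924035/4741227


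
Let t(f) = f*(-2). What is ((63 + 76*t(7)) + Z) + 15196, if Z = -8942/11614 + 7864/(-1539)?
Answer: 126807784618/8936973 ≈ 14189.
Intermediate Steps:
t(f) = -2*f
Z = -52547117/8936973 (Z = -8942*1/11614 + 7864*(-1/1539) = -4471/5807 - 7864/1539 = -52547117/8936973 ≈ -5.8797)
((63 + 76*t(7)) + Z) + 15196 = ((63 + 76*(-2*7)) - 52547117/8936973) + 15196 = ((63 + 76*(-14)) - 52547117/8936973) + 15196 = ((63 - 1064) - 52547117/8936973) + 15196 = (-1001 - 52547117/8936973) + 15196 = -8998457090/8936973 + 15196 = 126807784618/8936973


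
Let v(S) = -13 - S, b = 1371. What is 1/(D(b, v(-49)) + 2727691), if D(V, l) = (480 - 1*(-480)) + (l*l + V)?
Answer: 1/2731318 ≈ 3.6612e-7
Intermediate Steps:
D(V, l) = 960 + V + l² (D(V, l) = (480 + 480) + (l² + V) = 960 + (V + l²) = 960 + V + l²)
1/(D(b, v(-49)) + 2727691) = 1/((960 + 1371 + (-13 - 1*(-49))²) + 2727691) = 1/((960 + 1371 + (-13 + 49)²) + 2727691) = 1/((960 + 1371 + 36²) + 2727691) = 1/((960 + 1371 + 1296) + 2727691) = 1/(3627 + 2727691) = 1/2731318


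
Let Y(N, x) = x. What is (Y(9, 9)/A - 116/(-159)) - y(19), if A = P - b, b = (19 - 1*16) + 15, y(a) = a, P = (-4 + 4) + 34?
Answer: -45049/2544 ≈ -17.708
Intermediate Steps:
P = 34 (P = 0 + 34 = 34)
b = 18 (b = (19 - 16) + 15 = 3 + 15 = 18)
A = 16 (A = 34 - 1*18 = 34 - 18 = 16)
(Y(9, 9)/A - 116/(-159)) - y(19) = (9/16 - 116/(-159)) - 1*19 = (9*(1/16) - 116*(-1/159)) - 19 = (9/16 + 116/159) - 19 = 3287/2544 - 19 = -45049/2544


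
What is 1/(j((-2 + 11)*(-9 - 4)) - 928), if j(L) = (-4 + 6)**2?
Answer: -1/924 ≈ -0.0010823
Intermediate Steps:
j(L) = 4 (j(L) = 2**2 = 4)
1/(j((-2 + 11)*(-9 - 4)) - 928) = 1/(4 - 928) = 1/(-924) = -1/924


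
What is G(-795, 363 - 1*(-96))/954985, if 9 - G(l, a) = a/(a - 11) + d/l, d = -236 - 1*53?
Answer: 2711063/340127457600 ≈ 7.9707e-6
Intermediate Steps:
d = -289 (d = -236 - 53 = -289)
G(l, a) = 9 + 289/l - a/(-11 + a) (G(l, a) = 9 - (a/(a - 11) - 289/l) = 9 - (a/(-11 + a) - 289/l) = 9 - (-289/l + a/(-11 + a)) = 9 + (289/l - a/(-11 + a)) = 9 + 289/l - a/(-11 + a))
G(-795, 363 - 1*(-96))/954985 = ((-3179 - 99*(-795) + 289*(363 - 1*(-96)) + 8*(363 - 1*(-96))*(-795))/((-795)*(-11 + (363 - 1*(-96)))))/954985 = -(-3179 + 78705 + 289*(363 + 96) + 8*(363 + 96)*(-795))/(795*(-11 + (363 + 96)))*(1/954985) = -(-3179 + 78705 + 289*459 + 8*459*(-795))/(795*(-11 + 459))*(1/954985) = -1/795*(-3179 + 78705 + 132651 - 2919240)/448*(1/954985) = -1/795*1/448*(-2711063)*(1/954985) = (2711063/356160)*(1/954985) = 2711063/340127457600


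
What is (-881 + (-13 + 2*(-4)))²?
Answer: 813604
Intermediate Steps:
(-881 + (-13 + 2*(-4)))² = (-881 + (-13 - 8))² = (-881 - 21)² = (-902)² = 813604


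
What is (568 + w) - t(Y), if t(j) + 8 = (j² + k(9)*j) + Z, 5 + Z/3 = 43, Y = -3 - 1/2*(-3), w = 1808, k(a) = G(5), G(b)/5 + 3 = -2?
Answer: 8921/4 ≈ 2230.3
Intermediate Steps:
G(b) = -25 (G(b) = -15 + 5*(-2) = -15 - 10 = -25)
k(a) = -25
Y = -3/2 (Y = -3 - 1*½*(-3) = -3 - ½*(-3) = -3 + 3/2 = -3/2 ≈ -1.5000)
Z = 114 (Z = -15 + 3*43 = -15 + 129 = 114)
t(j) = 106 + j² - 25*j (t(j) = -8 + ((j² - 25*j) + 114) = -8 + (114 + j² - 25*j) = 106 + j² - 25*j)
(568 + w) - t(Y) = (568 + 1808) - (106 + (-3/2)² - 25*(-3/2)) = 2376 - (106 + 9/4 + 75/2) = 2376 - 1*583/4 = 2376 - 583/4 = 8921/4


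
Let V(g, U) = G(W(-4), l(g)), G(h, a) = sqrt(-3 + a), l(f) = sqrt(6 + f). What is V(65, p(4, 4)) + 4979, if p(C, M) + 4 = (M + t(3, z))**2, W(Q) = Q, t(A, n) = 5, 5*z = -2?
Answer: 4979 + sqrt(-3 + sqrt(71)) ≈ 4981.3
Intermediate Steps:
z = -2/5 (z = (1/5)*(-2) = -2/5 ≈ -0.40000)
p(C, M) = -4 + (5 + M)**2 (p(C, M) = -4 + (M + 5)**2 = -4 + (5 + M)**2)
V(g, U) = sqrt(-3 + sqrt(6 + g))
V(65, p(4, 4)) + 4979 = sqrt(-3 + sqrt(6 + 65)) + 4979 = sqrt(-3 + sqrt(71)) + 4979 = 4979 + sqrt(-3 + sqrt(71))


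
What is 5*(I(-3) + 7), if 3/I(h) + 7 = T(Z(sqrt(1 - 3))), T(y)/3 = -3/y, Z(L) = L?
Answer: 6055/179 - 135*I*sqrt(2)/179 ≈ 33.827 - 1.0666*I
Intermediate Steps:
T(y) = -9/y (T(y) = 3*(-3/y) = -9/y)
I(h) = 3/(-7 + 9*I*sqrt(2)/2) (I(h) = 3/(-7 - 9/sqrt(1 - 3)) = 3/(-7 - 9*(-I*sqrt(2)/2)) = 3/(-7 - (-9)*I*sqrt(2)/2) = 3/(-7 + 9*I*sqrt(2)/2))
5*(I(-3) + 7) = 5*((-42/179 - 27*I*sqrt(2)/179) + 7) = 5*(1211/179 - 27*I*sqrt(2)/179) = 6055/179 - 135*I*sqrt(2)/179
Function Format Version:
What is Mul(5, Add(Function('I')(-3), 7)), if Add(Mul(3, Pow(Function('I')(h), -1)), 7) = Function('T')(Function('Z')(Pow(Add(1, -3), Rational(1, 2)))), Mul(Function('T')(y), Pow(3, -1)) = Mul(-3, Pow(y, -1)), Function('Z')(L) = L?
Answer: Add(Rational(6055, 179), Mul(Rational(-135, 179), I, Pow(2, Rational(1, 2)))) ≈ Add(33.827, Mul(-1.0666, I))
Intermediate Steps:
Function('T')(y) = Mul(-9, Pow(y, -1)) (Function('T')(y) = Mul(3, Mul(-3, Pow(y, -1))) = Mul(-9, Pow(y, -1)))
Function('I')(h) = Mul(3, Pow(Add(-7, Mul(Rational(9, 2), I, Pow(2, Rational(1, 2)))), -1)) (Function('I')(h) = Mul(3, Pow(Add(-7, Mul(-9, Pow(Pow(Add(1, -3), Rational(1, 2)), -1))), -1)) = Mul(3, Pow(Add(-7, Mul(-9, Pow(Pow(-2, Rational(1, 2)), -1))), -1)) = Mul(3, Pow(Add(-7, Mul(-9, Pow(Mul(I, Pow(2, Rational(1, 2))), -1))), -1)) = Mul(3, Pow(Add(-7, Mul(-9, Mul(Rational(-1, 2), I, Pow(2, Rational(1, 2))))), -1)) = Mul(3, Pow(Add(-7, Mul(Rational(9, 2), I, Pow(2, Rational(1, 2)))), -1)))
Mul(5, Add(Function('I')(-3), 7)) = Mul(5, Add(Add(Rational(-42, 179), Mul(Rational(-27, 179), I, Pow(2, Rational(1, 2)))), 7)) = Mul(5, Add(Rational(1211, 179), Mul(Rational(-27, 179), I, Pow(2, Rational(1, 2))))) = Add(Rational(6055, 179), Mul(Rational(-135, 179), I, Pow(2, Rational(1, 2))))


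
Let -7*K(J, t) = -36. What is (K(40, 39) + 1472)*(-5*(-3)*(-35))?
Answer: -775500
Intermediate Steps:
K(J, t) = 36/7 (K(J, t) = -⅐*(-36) = 36/7)
(K(40, 39) + 1472)*(-5*(-3)*(-35)) = (36/7 + 1472)*(-5*(-3)*(-35)) = 10340*(15*(-35))/7 = (10340/7)*(-525) = -775500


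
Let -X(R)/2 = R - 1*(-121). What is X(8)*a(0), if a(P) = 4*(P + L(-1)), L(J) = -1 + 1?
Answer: 0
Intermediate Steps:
X(R) = -242 - 2*R (X(R) = -2*(R - 1*(-121)) = -2*(R + 121) = -2*(121 + R) = -242 - 2*R)
L(J) = 0
a(P) = 4*P (a(P) = 4*(P + 0) = 4*P)
X(8)*a(0) = (-242 - 2*8)*(4*0) = (-242 - 16)*0 = -258*0 = 0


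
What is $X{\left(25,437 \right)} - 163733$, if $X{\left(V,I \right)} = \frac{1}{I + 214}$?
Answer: $- \frac{106590182}{651} \approx -1.6373 \cdot 10^{5}$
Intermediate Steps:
$X{\left(V,I \right)} = \frac{1}{214 + I}$
$X{\left(25,437 \right)} - 163733 = \frac{1}{214 + 437} - 163733 = \frac{1}{651} - 163733 = - \frac{106590182}{651}$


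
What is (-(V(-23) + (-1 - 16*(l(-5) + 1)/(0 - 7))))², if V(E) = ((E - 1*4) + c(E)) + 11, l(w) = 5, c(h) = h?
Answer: 33856/49 ≈ 690.94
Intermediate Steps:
V(E) = 7 + 2*E (V(E) = ((E - 1*4) + E) + 11 = ((E - 4) + E) + 11 = ((-4 + E) + E) + 11 = (-4 + 2*E) + 11 = 7 + 2*E)
(-(V(-23) + (-1 - 16*(l(-5) + 1)/(0 - 7))))² = (-((7 + 2*(-23)) + (-1 - 16*(5 + 1)/(0 - 7))))² = (-((7 - 46) + (-1 - 96/(-7))))² = (-(-39 + (-1 - 96*(-1)/7)))² = (-(-39 + (-1 - 16*(-6/7))))² = (-(-39 + (-1 + 96/7)))² = (-(-39 + 89/7))² = (-1*(-184/7))² = (184/7)² = 33856/49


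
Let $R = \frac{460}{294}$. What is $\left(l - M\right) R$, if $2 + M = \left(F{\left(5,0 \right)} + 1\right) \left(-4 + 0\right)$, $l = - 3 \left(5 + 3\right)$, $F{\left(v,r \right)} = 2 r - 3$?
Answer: $- \frac{2300}{49} \approx -46.939$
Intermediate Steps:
$F{\left(v,r \right)} = -3 + 2 r$
$l = -24$ ($l = \left(-3\right) 8 = -24$)
$M = 6$ ($M = -2 + \left(\left(-3 + 2 \cdot 0\right) + 1\right) \left(-4 + 0\right) = -2 + \left(\left(-3 + 0\right) + 1\right) \left(-4\right) = -2 + \left(-3 + 1\right) \left(-4\right) = -2 - -8 = -2 + 8 = 6$)
$R = \frac{230}{147}$ ($R = 460 \cdot \frac{1}{294} = \frac{230}{147} \approx 1.5646$)
$\left(l - M\right) R = \left(-24 - 6\right) \frac{230}{147} = \left(-30\right) \frac{230}{147} = - \frac{2300}{49}$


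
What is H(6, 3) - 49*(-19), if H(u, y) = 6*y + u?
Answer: 955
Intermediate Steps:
H(u, y) = u + 6*y
H(6, 3) - 49*(-19) = (6 + 6*3) - 49*(-19) = (6 + 18) + 931 = 24 + 931 = 955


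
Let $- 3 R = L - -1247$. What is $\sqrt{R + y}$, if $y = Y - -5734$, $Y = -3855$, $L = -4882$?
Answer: $\frac{2 \sqrt{6954}}{3} \approx 55.594$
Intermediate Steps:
$R = \frac{3635}{3}$ ($R = - \frac{-4882 - -1247}{3} = - \frac{-4882 + 1247}{3} = \left(- \frac{1}{3}\right) \left(-3635\right) = \frac{3635}{3} \approx 1211.7$)
$y = 1879$ ($y = -3855 - -5734 = -3855 + 5734 = 1879$)
$\sqrt{R + y} = \sqrt{\frac{3635}{3} + 1879} = \sqrt{\frac{9272}{3}} = \frac{2 \sqrt{6954}}{3}$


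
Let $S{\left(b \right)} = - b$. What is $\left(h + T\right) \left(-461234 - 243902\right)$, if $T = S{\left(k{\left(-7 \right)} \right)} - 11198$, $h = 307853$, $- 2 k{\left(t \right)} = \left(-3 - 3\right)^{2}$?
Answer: $-209194812528$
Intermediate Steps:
$k{\left(t \right)} = -18$ ($k{\left(t \right)} = - \frac{\left(-3 - 3\right)^{2}}{2} = - \frac{\left(-6\right)^{2}}{2} = \left(- \frac{1}{2}\right) 36 = -18$)
$T = -11180$ ($T = \left(-1\right) \left(-18\right) - 11198 = 18 - 11198 = -11180$)
$\left(h + T\right) \left(-461234 - 243902\right) = \left(307853 - 11180\right) \left(-461234 - 243902\right) = 296673 \left(-705136\right) = -209194812528$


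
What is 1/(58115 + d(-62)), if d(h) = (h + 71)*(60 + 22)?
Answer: 1/58853 ≈ 1.6991e-5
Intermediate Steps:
d(h) = 5822 + 82*h (d(h) = (71 + h)*82 = 5822 + 82*h)
1/(58115 + d(-62)) = 1/(58115 + (5822 + 82*(-62))) = 1/(58115 + (5822 - 5084)) = 1/(58115 + 738) = 1/58853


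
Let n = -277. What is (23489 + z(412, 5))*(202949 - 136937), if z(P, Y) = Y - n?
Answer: 1569171252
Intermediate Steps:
z(P, Y) = 277 + Y (z(P, Y) = Y - 1*(-277) = Y + 277 = 277 + Y)
(23489 + z(412, 5))*(202949 - 136937) = (23489 + (277 + 5))*(202949 - 136937) = (23489 + 282)*66012 = 23771*66012 = 1569171252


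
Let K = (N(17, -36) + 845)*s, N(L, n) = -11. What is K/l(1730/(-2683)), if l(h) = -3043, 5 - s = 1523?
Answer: 1266012/3043 ≈ 416.04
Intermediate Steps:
s = -1518 (s = 5 - 1*1523 = 5 - 1523 = -1518)
K = -1266012 (K = (-11 + 845)*(-1518) = 834*(-1518) = -1266012)
K/l(1730/(-2683)) = -1266012/(-3043) = -1266012*(-1/3043) = 1266012/3043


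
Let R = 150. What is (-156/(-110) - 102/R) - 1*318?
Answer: -87247/275 ≈ -317.26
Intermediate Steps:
(-156/(-110) - 102/R) - 1*318 = (-156/(-110) - 102/150) - 1*318 = (-156*(-1/110) - 102*1/150) - 318 = (78/55 - 17/25) - 318 = 203/275 - 318 = -87247/275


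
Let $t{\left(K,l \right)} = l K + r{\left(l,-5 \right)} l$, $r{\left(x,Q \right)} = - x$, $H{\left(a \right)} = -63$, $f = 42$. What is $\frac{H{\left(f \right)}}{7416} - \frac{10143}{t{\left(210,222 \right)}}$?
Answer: $\frac{57911}{15244} \approx 3.7989$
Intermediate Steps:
$t{\left(K,l \right)} = - l^{2} + K l$ ($t{\left(K,l \right)} = l K + - l l = K l - l^{2} = - l^{2} + K l$)
$\frac{H{\left(f \right)}}{7416} - \frac{10143}{t{\left(210,222 \right)}} = - \frac{63}{7416} - \frac{10143}{222 \left(210 - 222\right)} = \left(-63\right) \frac{1}{7416} - \frac{10143}{222 \left(210 - 222\right)} = - \frac{7}{824} - \frac{10143}{222 \left(-12\right)} = - \frac{7}{824} - \frac{10143}{-2664} = - \frac{7}{824} - - \frac{1127}{296} = - \frac{7}{824} + \frac{1127}{296} = \frac{57911}{15244}$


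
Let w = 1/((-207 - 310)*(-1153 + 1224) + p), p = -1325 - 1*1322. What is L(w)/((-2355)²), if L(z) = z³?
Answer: -1/338024723944818090600 ≈ -2.9584e-21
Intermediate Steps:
p = -2647 (p = -1325 - 1322 = -2647)
w = -1/39354 (w = 1/((-207 - 310)*(-1153 + 1224) - 2647) = 1/(-517*71 - 2647) = 1/(-36707 - 2647) = 1/(-39354) = -1/39354 ≈ -2.5410e-5)
L(w)/((-2355)²) = (-1/39354)³/((-2355)²) = -1/60949008333864/5546025 = -1/60949008333864*1/5546025 = -1/338024723944818090600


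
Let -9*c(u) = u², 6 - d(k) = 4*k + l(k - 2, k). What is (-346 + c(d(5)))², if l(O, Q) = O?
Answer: 11580409/81 ≈ 1.4297e+5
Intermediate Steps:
d(k) = 8 - 5*k (d(k) = 6 - (4*k + (k - 2)) = 6 - (4*k + (-2 + k)) = 6 - (-2 + 5*k) = 6 + (2 - 5*k) = 8 - 5*k)
c(u) = -u²/9
(-346 + c(d(5)))² = (-346 - (8 - 5*5)²/9)² = (-346 - (8 - 25)²/9)² = (-346 - ⅑*(-17)²)² = (-346 - ⅑*289)² = (-346 - 289/9)² = (-3403/9)² = 11580409/81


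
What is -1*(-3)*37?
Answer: 111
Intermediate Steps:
-1*(-3)*37 = 3*37 = 111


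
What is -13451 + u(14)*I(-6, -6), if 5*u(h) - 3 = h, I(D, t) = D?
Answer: -67357/5 ≈ -13471.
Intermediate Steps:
u(h) = 3/5 + h/5
-13451 + u(14)*I(-6, -6) = -13451 + (3/5 + (1/5)*14)*(-6) = -13451 + (3/5 + 14/5)*(-6) = -13451 + (17/5)*(-6) = -13451 - 102/5 = -67357/5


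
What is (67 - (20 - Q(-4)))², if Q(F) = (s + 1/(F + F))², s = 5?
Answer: 20511841/4096 ≈ 5007.8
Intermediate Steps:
Q(F) = (5 + 1/(2*F))² (Q(F) = (5 + 1/(F + F))² = (5 + 1/(2*F))²)
(67 - (20 - Q(-4)))² = (67 - (20 - (1 + 10*(-4))²/(4*(-4)²)))² = (67 - (20 - (1 - 40)²/(4*16)))² = (67 - (20 - (-39)²/(4*16)))² = (67 - (20 - 1521/(4*16)))² = (67 - (20 - 1*1521/64))² = (67 - (20 - 1521/64))² = (67 - 1*(-241/64))² = (67 + 241/64)² = (4529/64)² = 20511841/4096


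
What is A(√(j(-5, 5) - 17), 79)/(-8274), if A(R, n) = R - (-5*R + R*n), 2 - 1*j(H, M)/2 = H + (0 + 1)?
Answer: 73*I*√5/8274 ≈ 0.019728*I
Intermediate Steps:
j(H, M) = 2 - 2*H (j(H, M) = 4 - 2*(H + (0 + 1)) = 4 - 2*(H + 1) = 4 - 2*(1 + H) = 4 + (-2 - 2*H) = 2 - 2*H)
A(R, n) = 6*R - R*n (A(R, n) = R + (5*R - R*n) = 6*R - R*n)
A(√(j(-5, 5) - 17), 79)/(-8274) = (√((2 - 2*(-5)) - 17)*(6 - 1*79))/(-8274) = (√((2 + 10) - 17)*(6 - 79))*(-1/8274) = (√(12 - 17)*(-73))*(-1/8274) = (√(-5)*(-73))*(-1/8274) = ((I*√5)*(-73))*(-1/8274) = -73*I*√5*(-1/8274) = 73*I*√5/8274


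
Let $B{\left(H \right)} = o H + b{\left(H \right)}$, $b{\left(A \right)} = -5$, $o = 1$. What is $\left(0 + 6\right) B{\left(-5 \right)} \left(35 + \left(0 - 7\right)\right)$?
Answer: $-1680$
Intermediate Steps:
$B{\left(H \right)} = -5 + H$ ($B{\left(H \right)} = 1 H - 5 = H - 5 = -5 + H$)
$\left(0 + 6\right) B{\left(-5 \right)} \left(35 + \left(0 - 7\right)\right) = \left(0 + 6\right) \left(-5 - 5\right) \left(35 + \left(0 - 7\right)\right) = 6 \left(-10\right) \left(35 + \left(0 - 7\right)\right) = - 60 \left(35 - 7\right) = \left(-60\right) 28 = -1680$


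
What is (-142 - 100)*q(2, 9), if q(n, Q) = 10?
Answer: -2420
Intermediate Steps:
(-142 - 100)*q(2, 9) = (-142 - 100)*10 = -242*10 = -2420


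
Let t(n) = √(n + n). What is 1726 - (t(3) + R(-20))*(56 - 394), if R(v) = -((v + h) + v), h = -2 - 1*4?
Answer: 17274 + 338*√6 ≈ 18102.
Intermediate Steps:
h = -6 (h = -2 - 4 = -6)
R(v) = 6 - 2*v (R(v) = -((v - 6) + v) = -((-6 + v) + v) = -(-6 + 2*v) = 6 - 2*v)
t(n) = √2*√n (t(n) = √(2*n) = √2*√n)
1726 - (t(3) + R(-20))*(56 - 394) = 1726 - (√2*√3 + (6 - 2*(-20)))*(56 - 394) = 1726 - (√6 + (6 + 40))*(-338) = 1726 - (√6 + 46)*(-338) = 1726 - (46 + √6)*(-338) = 1726 - (-15548 - 338*√6) = 1726 + (15548 + 338*√6) = 17274 + 338*√6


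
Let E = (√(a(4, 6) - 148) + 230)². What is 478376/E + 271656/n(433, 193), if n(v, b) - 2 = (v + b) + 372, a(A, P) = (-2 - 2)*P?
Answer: (-231285212*I + 3905055*√43)/(125*(-6591*I + 115*√43)) ≈ 280.61 - 1.0246*I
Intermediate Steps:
a(A, P) = -4*P
n(v, b) = 374 + b + v (n(v, b) = 2 + ((v + b) + 372) = 2 + ((b + v) + 372) = 2 + (372 + b + v) = 374 + b + v)
E = (230 + 2*I*√43)² (E = (√(-4*6 - 148) + 230)² = (√(-24 - 148) + 230)² = (√(-172) + 230)² = (2*I*√43 + 230)² = (230 + 2*I*√43)² ≈ 52728.0 + 6032.8*I)
478376/E + 271656/n(433, 193) = 478376/(52728 + 920*I*√43) + 271656/(374 + 193 + 433) = 478376/(52728 + 920*I*√43) + 271656/1000 = 478376/(52728 + 920*I*√43) + 271656*(1/1000) = 478376/(52728 + 920*I*√43) + 33957/125 = 33957/125 + 478376/(52728 + 920*I*√43)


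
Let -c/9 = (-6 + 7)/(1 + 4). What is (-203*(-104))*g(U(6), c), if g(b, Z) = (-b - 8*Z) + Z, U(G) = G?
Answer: 696696/5 ≈ 1.3934e+5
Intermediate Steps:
c = -9/5 (c = -9*(-6 + 7)/(1 + 4) = -9/5 ≈ -1.8000)
g(b, Z) = -b - 7*Z
(-203*(-104))*g(U(6), c) = (-203*(-104))*(-1*6 - 7*(-9/5)) = 21112*(-6 + 63/5) = 21112*(33/5) = 696696/5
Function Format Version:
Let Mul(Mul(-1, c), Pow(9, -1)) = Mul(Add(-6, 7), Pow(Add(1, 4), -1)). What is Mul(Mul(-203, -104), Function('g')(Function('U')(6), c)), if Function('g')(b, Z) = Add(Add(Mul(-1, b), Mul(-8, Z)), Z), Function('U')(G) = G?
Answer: Rational(696696, 5) ≈ 1.3934e+5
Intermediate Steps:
c = Rational(-9, 5) (c = Mul(-9, Mul(Add(-6, 7), Pow(Add(1, 4), -1))) = Mul(-9, Mul(1, Pow(5, -1))) = Mul(-9, Mul(1, Rational(1, 5))) = Mul(-9, Rational(1, 5)) = Rational(-9, 5) ≈ -1.8000)
Function('g')(b, Z) = Add(Mul(-1, b), Mul(-7, Z))
Mul(Mul(-203, -104), Function('g')(Function('U')(6), c)) = Mul(Mul(-203, -104), Add(Mul(-1, 6), Mul(-7, Rational(-9, 5)))) = Mul(21112, Add(-6, Rational(63, 5))) = Mul(21112, Rational(33, 5)) = Rational(696696, 5)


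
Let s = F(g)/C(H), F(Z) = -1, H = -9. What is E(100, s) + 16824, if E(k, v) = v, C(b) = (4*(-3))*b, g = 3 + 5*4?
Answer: 1816991/108 ≈ 16824.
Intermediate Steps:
g = 23 (g = 3 + 20 = 23)
C(b) = -12*b
s = -1/108 (s = -1/((-12*(-9))) = -1/108 ≈ -0.0092593)
E(100, s) + 16824 = -1/108 + 16824 = 1816991/108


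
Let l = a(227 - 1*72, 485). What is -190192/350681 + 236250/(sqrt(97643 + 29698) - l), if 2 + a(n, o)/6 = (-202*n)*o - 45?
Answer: -174591548540760649604/323462939133988501447 - 78750*sqrt(14149)/922385128176287 ≈ -0.53976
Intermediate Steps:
a(n, o) = -282 - 1212*n*o (a(n, o) = -12 + 6*((-202*n)*o - 45) = -12 + 6*(-202*n*o - 45) = -12 + 6*(-45 - 202*n*o) = -12 + (-270 - 1212*n*o) = -282 - 1212*n*o)
l = -91112382 (l = -282 - 1212*(227 - 1*72)*485 = -282 - 1212*(227 - 72)*485 = -282 - 1212*155*485 = -282 - 91112100 = -91112382)
-190192/350681 + 236250/(sqrt(97643 + 29698) - l) = -190192/350681 + 236250/(sqrt(97643 + 29698) - 1*(-91112382)) = -190192*1/350681 + 236250/(sqrt(127341) + 91112382) = -190192/350681 + 236250/(3*sqrt(14149) + 91112382) = -190192/350681 + 236250/(91112382 + 3*sqrt(14149))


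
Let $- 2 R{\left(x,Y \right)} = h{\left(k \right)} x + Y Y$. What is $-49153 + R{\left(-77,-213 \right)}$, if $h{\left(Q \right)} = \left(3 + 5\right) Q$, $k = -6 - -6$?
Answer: $- \frac{143675}{2} \approx -71838.0$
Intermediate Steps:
$k = 0$ ($k = -6 + 6 = 0$)
$h{\left(Q \right)} = 8 Q$
$R{\left(x,Y \right)} = - \frac{Y^{2}}{2}$ ($R{\left(x,Y \right)} = - \frac{8 \cdot 0 x + Y Y}{2} = - \frac{0 x + Y^{2}}{2} = - \frac{0 + Y^{2}}{2} = - \frac{Y^{2}}{2}$)
$-49153 + R{\left(-77,-213 \right)} = -49153 - \frac{\left(-213\right)^{2}}{2} = -49153 - \frac{45369}{2} = - \frac{143675}{2}$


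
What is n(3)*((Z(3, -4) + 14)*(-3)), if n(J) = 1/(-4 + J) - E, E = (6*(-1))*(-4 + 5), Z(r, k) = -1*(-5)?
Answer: -285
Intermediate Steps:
Z(r, k) = 5
E = -6 (E = -6*1 = -6)
n(J) = 6 + 1/(-4 + J) (n(J) = 1/(-4 + J) - 1*(-6) = 1/(-4 + J) + 6 = 6 + 1/(-4 + J))
n(3)*((Z(3, -4) + 14)*(-3)) = ((-23 + 6*3)/(-4 + 3))*((5 + 14)*(-3)) = ((-23 + 18)/(-1))*(19*(-3)) = -1*(-5)*(-57) = 5*(-57) = -285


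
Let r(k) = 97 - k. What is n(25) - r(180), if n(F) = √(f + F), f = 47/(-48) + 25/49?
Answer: 83 + √173091/84 ≈ 87.953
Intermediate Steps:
f = -1103/2352 (f = 47*(-1/48) + 25*(1/49) = -47/48 + 25/49 = -1103/2352 ≈ -0.46896)
n(F) = √(-1103/2352 + F)
n(25) - r(180) = √(-3309 + 7056*25)/84 - (97 - 1*180) = √(-3309 + 176400)/84 - (97 - 180) = √173091/84 - 1*(-83) = √173091/84 + 83 = 83 + √173091/84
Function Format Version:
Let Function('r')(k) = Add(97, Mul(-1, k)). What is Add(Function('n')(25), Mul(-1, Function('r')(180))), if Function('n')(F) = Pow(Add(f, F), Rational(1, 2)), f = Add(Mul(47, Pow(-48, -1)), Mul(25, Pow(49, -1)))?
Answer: Add(83, Mul(Rational(1, 84), Pow(173091, Rational(1, 2)))) ≈ 87.953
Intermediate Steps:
f = Rational(-1103, 2352) (f = Add(Mul(47, Rational(-1, 48)), Mul(25, Rational(1, 49))) = Add(Rational(-47, 48), Rational(25, 49)) = Rational(-1103, 2352) ≈ -0.46896)
Function('n')(F) = Pow(Add(Rational(-1103, 2352), F), Rational(1, 2))
Add(Function('n')(25), Mul(-1, Function('r')(180))) = Add(Mul(Rational(1, 84), Pow(Add(-3309, Mul(7056, 25)), Rational(1, 2))), Mul(-1, Add(97, Mul(-1, 180)))) = Add(Mul(Rational(1, 84), Pow(Add(-3309, 176400), Rational(1, 2))), Mul(-1, Add(97, -180))) = Add(Mul(Rational(1, 84), Pow(173091, Rational(1, 2))), Mul(-1, -83)) = Add(Mul(Rational(1, 84), Pow(173091, Rational(1, 2))), 83) = Add(83, Mul(Rational(1, 84), Pow(173091, Rational(1, 2))))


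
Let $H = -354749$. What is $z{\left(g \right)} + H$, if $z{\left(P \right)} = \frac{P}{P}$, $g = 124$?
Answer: $-354748$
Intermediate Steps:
$z{\left(P \right)} = 1$
$z{\left(g \right)} + H = 1 - 354749 = -354748$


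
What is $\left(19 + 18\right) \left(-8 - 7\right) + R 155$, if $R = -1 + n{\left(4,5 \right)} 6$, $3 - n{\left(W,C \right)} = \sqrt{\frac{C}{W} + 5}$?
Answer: $-245$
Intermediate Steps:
$n{\left(W,C \right)} = 3 - \sqrt{5 + \frac{C}{W}}$ ($n{\left(W,C \right)} = 3 - \sqrt{\frac{C}{W} + 5} = 3 - \sqrt{5 + \frac{C}{W}}$)
$R = 2$ ($R = -1 + \left(3 - \sqrt{5 + \frac{5}{4}}\right) 6 = -1 + \left(3 - \sqrt{\frac{25}{4}}\right) 6 = -1 + \left(3 - \frac{5}{2}\right) 6 = -1 + \frac{1}{2} \cdot 6 = -1 + 3 = 2$)
$\left(19 + 18\right) \left(-8 - 7\right) + R 155 = \left(19 + 18\right) \left(-8 - 7\right) + 2 \cdot 155 = 37 \left(-15\right) + 310 = -555 + 310 = -245$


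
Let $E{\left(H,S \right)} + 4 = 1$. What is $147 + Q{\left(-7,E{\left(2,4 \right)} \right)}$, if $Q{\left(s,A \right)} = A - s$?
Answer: $151$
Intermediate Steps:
$E{\left(H,S \right)} = -3$ ($E{\left(H,S \right)} = -4 + 1 = -3$)
$147 + Q{\left(-7,E{\left(2,4 \right)} \right)} = 147 - -4 = 147 + \left(-3 + 7\right) = 147 + 4 = 151$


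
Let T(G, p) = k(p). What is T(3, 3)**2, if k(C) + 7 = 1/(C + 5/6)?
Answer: 24025/529 ≈ 45.416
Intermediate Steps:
k(C) = -7 + 1/(5/6 + C) (k(C) = -7 + 1/(C + 5/6) = -7 + 1/(5/6 + C))
T(G, p) = (-29 - 42*p)/(5 + 6*p)
T(3, 3)**2 = ((-29 - 42*3)/(5 + 6*3))**2 = ((-29 - 126)/(5 + 18))**2 = (-155/23)**2 = 24025/529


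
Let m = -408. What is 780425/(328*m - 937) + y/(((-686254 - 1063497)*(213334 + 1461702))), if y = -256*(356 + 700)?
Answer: -51985100200946491/8976601466839259 ≈ -5.7912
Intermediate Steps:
y = -270336 (y = -256*1056 = -270336)
780425/(328*m - 937) + y/(((-686254 - 1063497)*(213334 + 1461702))) = 780425/(328*(-408) - 937) - 270336*1/((-686254 - 1063497)*(213334 + 1461702)) = 780425/(-133824 - 937) - 270336/((-1749751*1675036)) = 780425/(-134761) - 270336/(-2930895916036) = 780425*(-1/134761) - 270336*(-1/2930895916036) = -780425/134761 + 6144/66611270819 = -51985100200946491/8976601466839259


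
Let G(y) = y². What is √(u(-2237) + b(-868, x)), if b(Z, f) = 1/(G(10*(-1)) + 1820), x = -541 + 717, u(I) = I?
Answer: I*√128851170/240 ≈ 47.297*I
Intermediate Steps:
x = 176
b(Z, f) = 1/1920 (b(Z, f) = 1/((10*(-1))² + 1820) = 1/((-10)² + 1820) = 1/(100 + 1820) = 1/1920)
√(u(-2237) + b(-868, x)) = √(-2237 + 1/1920) = √(-4295039/1920) = I*√128851170/240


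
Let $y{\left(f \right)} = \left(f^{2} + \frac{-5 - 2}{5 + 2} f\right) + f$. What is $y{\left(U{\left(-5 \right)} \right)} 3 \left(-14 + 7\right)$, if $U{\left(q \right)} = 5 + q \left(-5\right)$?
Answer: $-18900$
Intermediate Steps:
$U{\left(q \right)} = 5 - 5 q$
$y{\left(f \right)} = f^{2}$ ($y{\left(f \right)} = \left(f^{2} + - \frac{7}{7} f\right) + f = \left(f^{2} + \left(-7\right) \frac{1}{7} f\right) + f = \left(f^{2} - f\right) + f = f^{2}$)
$y{\left(U{\left(-5 \right)} \right)} 3 \left(-14 + 7\right) = \left(5 - -25\right)^{2} \cdot 3 \left(-14 + 7\right) = \left(5 + 25\right)^{2} \cdot 3 \left(-7\right) = 30^{2} \left(-21\right) = 900 \left(-21\right) = -18900$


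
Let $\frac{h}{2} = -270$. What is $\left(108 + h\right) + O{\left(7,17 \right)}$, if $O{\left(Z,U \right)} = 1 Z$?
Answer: $-425$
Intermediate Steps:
$O{\left(Z,U \right)} = Z$
$h = -540$ ($h = 2 \left(-270\right) = -540$)
$\left(108 + h\right) + O{\left(7,17 \right)} = \left(108 - 540\right) + 7 = -432 + 7 = -425$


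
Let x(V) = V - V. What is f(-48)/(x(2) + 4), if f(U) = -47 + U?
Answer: -95/4 ≈ -23.750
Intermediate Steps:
x(V) = 0
f(-48)/(x(2) + 4) = (-47 - 48)/(0 + 4) = -95/4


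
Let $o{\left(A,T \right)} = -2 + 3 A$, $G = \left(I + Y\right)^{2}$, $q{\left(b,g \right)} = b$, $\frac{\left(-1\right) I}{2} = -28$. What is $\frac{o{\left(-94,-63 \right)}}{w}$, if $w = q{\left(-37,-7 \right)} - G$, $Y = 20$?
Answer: $\frac{284}{5813} \approx 0.048856$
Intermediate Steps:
$I = 56$ ($I = \left(-2\right) \left(-28\right) = 56$)
$G = 5776$ ($G = \left(56 + 20\right)^{2} = 76^{2} = 5776$)
$w = -5813$ ($w = -37 - 5776 = -5813$)
$\frac{o{\left(-94,-63 \right)}}{w} = \frac{-2 + 3 \left(-94\right)}{-5813} = \left(-2 - 282\right) \left(- \frac{1}{5813}\right) = \left(-284\right) \left(- \frac{1}{5813}\right) = \frac{284}{5813}$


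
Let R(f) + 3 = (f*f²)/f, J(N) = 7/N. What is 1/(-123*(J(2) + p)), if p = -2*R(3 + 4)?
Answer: 2/21771 ≈ 9.1865e-5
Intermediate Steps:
R(f) = -3 + f² (R(f) = -3 + (f*f²)/f = -3 + f³/f = -3 + f²)
p = -92 (p = -2*(-3 + (3 + 4)²) = -2*(-3 + 7²) = -2*(-3 + 49) = -2*46 = -92)
1/(-123*(J(2) + p)) = 1/(-123*(7/2 - 92)) = 1/(-123*(-177/2)) = 1/(21771/2) = 2/21771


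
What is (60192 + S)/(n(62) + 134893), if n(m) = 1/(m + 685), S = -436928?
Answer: -17588862/6297817 ≈ -2.7929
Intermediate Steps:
n(m) = 1/(685 + m)
(60192 + S)/(n(62) + 134893) = (60192 - 436928)/(1/(685 + 62) + 134893) = -376736/(1/747 + 134893) = -376736/100765072/747 = -376736*747/100765072 = -17588862/6297817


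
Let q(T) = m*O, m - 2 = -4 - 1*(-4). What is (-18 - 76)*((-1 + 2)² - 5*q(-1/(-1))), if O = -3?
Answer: -2914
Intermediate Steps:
m = 2 (m = 2 + (-4 - 1*(-4)) = 2 + (-4 + 4) = 2 + 0 = 2)
q(T) = -6 (q(T) = 2*(-3) = -6)
(-18 - 76)*((-1 + 2)² - 5*q(-1/(-1))) = (-18 - 76)*((-1 + 2)² - 5*(-6)) = -94*(1² + 30) = -94*(1 + 30) = -94*31 = -2914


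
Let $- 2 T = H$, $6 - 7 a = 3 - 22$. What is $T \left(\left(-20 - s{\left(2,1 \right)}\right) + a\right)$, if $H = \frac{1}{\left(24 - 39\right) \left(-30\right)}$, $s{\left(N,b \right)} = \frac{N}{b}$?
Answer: $\frac{43}{2100} \approx 0.020476$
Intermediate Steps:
$a = \frac{25}{7}$ ($a = \frac{6}{7} - \frac{3 - 22}{7} = \frac{6}{7} - - \frac{19}{7} = \frac{6}{7} + \frac{19}{7} = \frac{25}{7} \approx 3.5714$)
$H = \frac{1}{450}$ ($H = \frac{1}{-15} \left(- \frac{1}{30}\right) = \left(- \frac{1}{15}\right) \left(- \frac{1}{30}\right) = \frac{1}{450} \approx 0.0022222$)
$T = - \frac{1}{900}$ ($T = \left(- \frac{1}{2}\right) \frac{1}{450} = - \frac{1}{900} \approx -0.0011111$)
$T \left(\left(-20 - s{\left(2,1 \right)}\right) + a\right) = - \frac{\left(-20 - \frac{2}{1}\right) + \frac{25}{7}}{900} = - \frac{\left(-20 - 2 \cdot 1\right) + \frac{25}{7}}{900} = - \frac{\left(-20 - 2\right) + \frac{25}{7}}{900} = - \frac{-22 + \frac{25}{7}}{900} = \left(- \frac{1}{900}\right) \left(- \frac{129}{7}\right) = \frac{43}{2100}$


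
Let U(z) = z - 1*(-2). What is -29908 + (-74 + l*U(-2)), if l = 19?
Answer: -29982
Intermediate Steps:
U(z) = 2 + z (U(z) = z + 2 = 2 + z)
-29908 + (-74 + l*U(-2)) = -29908 + (-74 + 19*(2 - 2)) = -29908 + (-74 + 19*0) = -29908 + (-74 + 0) = -29908 - 74 = -29982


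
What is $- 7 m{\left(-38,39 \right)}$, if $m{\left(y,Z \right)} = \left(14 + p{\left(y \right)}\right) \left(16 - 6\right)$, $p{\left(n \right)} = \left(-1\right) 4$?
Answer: $-700$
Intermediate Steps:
$p{\left(n \right)} = -4$
$m{\left(y,Z \right)} = 100$ ($m{\left(y,Z \right)} = \left(14 - 4\right) \left(16 - 6\right) = 10 \cdot 10 = 100$)
$- 7 m{\left(-38,39 \right)} = \left(-7\right) 100 = -700$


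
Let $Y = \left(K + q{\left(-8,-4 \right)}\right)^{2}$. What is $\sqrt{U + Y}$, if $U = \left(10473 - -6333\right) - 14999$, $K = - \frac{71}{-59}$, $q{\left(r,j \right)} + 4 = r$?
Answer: $\frac{32 \sqrt{6539}}{59} \approx 43.858$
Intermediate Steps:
$q{\left(r,j \right)} = -4 + r$
$K = \frac{71}{59}$ ($K = \left(-71\right) \left(- \frac{1}{59}\right) = \frac{71}{59} \approx 1.2034$)
$Y = \frac{405769}{3481}$ ($Y = \left(\frac{71}{59} - 12\right)^{2} = \left(- \frac{637}{59}\right)^{2} = \frac{405769}{3481} \approx 116.57$)
$U = 1807$ ($U = \left(10473 + 6333\right) - 14999 = 16806 - 14999 = 1807$)
$\sqrt{U + Y} = \sqrt{1807 + \frac{405769}{3481}} = \sqrt{\frac{6695936}{3481}} = \frac{32 \sqrt{6539}}{59}$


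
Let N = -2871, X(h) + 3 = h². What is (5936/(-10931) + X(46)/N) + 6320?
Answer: 198299794861/31382901 ≈ 6318.7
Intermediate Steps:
X(h) = -3 + h²
(5936/(-10931) + X(46)/N) + 6320 = (5936/(-10931) + (-3 + 46²)/(-2871)) + 6320 = (5936*(-1/10931) + (-3 + 2116)*(-1/2871)) + 6320 = (-5936/10931 + 2113*(-1/2871)) + 6320 = (-5936/10931 - 2113/2871) + 6320 = -40139459/31382901 + 6320 = 198299794861/31382901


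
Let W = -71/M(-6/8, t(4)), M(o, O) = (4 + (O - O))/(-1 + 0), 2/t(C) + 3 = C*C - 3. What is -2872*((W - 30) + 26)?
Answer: -39490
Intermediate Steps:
t(C) = 2/(-6 + C²) (t(C) = 2/(-3 + (C*C - 3)) = 2/(-3 + (C² - 3)) = 2/(-3 + (-3 + C²)) = 2/(-6 + C²))
M(o, O) = -4 (M(o, O) = (4 + 0)/(-1) = 4*(-1) = -4)
W = 71/4 (W = -71/(-4) = -71*(-¼) = 71/4 ≈ 17.750)
-2872*((W - 30) + 26) = -2872*((71/4 - 30) + 26) = -2872*(-49/4 + 26) = -2872*55/4 = -39490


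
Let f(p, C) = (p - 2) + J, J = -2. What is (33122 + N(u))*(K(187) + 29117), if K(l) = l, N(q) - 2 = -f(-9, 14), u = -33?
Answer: 971046648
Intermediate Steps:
f(p, C) = -4 + p (f(p, C) = (p - 2) - 2 = (-2 + p) - 2 = -4 + p)
N(q) = 15 (N(q) = 2 - (-4 - 9) = 2 - 1*(-13) = 2 + 13 = 15)
(33122 + N(u))*(K(187) + 29117) = (33122 + 15)*(187 + 29117) = 33137*29304 = 971046648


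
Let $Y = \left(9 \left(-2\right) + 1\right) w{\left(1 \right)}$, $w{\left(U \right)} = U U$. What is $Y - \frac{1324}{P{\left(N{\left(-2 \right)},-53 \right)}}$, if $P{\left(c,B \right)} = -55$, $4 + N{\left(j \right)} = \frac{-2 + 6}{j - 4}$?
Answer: $\frac{389}{55} \approx 7.0727$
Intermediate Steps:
$N{\left(j \right)} = -4 + \frac{4}{-4 + j}$ ($N{\left(j \right)} = -4 + \frac{-2 + 6}{j - 4} = -4 + \frac{4}{-4 + j}$)
$w{\left(U \right)} = U^{2}$
$Y = -17$ ($Y = \left(9 \left(-2\right) + 1\right) 1^{2} = \left(-18 + 1\right) 1 = \left(-17\right) 1 = -17$)
$Y - \frac{1324}{P{\left(N{\left(-2 \right)},-53 \right)}} = -17 - \frac{1324}{-55} = -17 - - \frac{1324}{55} = -17 + \frac{1324}{55} = \frac{389}{55}$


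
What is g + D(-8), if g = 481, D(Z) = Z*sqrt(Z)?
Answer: 481 - 16*I*sqrt(2) ≈ 481.0 - 22.627*I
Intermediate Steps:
D(Z) = Z**(3/2)
g + D(-8) = 481 + (-8)**(3/2) = 481 - 16*I*sqrt(2)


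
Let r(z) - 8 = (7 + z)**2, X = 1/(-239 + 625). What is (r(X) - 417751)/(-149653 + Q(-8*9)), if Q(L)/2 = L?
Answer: 62234729819/22319153812 ≈ 2.7884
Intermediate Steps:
X = 1/386 ≈ 0.0025907
Q(L) = 2*L
r(z) = 8 + (7 + z)**2
(r(X) - 417751)/(-149653 + Q(-8*9)) = ((8 + (7 + 1/386)**2) - 417751)/(-149653 + 2*(-8*9)) = ((8 + (2703/386)**2) - 417751)/(-149653 + 2*(-72)) = ((8 + 7306209/148996) - 417751)/(-149653 - 144) = (8498177/148996 - 417751)/(-149797) = -62234729819/148996*(-1/149797) = 62234729819/22319153812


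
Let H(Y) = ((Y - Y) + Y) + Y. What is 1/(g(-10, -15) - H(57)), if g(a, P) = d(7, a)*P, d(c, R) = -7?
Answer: -⅑ ≈ -0.11111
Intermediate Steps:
H(Y) = 2*Y (H(Y) = (0 + Y) + Y = Y + Y = 2*Y)
g(a, P) = -7*P
1/(g(-10, -15) - H(57)) = 1/(-7*(-15) - 2*57) = 1/(105 - 1*114) = 1/(105 - 114) = 1/(-9) = -⅑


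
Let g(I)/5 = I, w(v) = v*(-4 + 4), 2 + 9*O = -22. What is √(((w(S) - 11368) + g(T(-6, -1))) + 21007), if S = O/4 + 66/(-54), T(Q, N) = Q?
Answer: √9609 ≈ 98.026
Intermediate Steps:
O = -8/3 (O = -2/9 + (⅑)*(-22) = -2/9 - 22/9 = -8/3 ≈ -2.6667)
S = -17/9 (S = -8/3/4 + 66/(-54) = -8/3*¼ + 66*(-1/54) = -⅔ - 11/9 = -17/9 ≈ -1.8889)
w(v) = 0 (w(v) = v*0 = 0)
g(I) = 5*I
√(((w(S) - 11368) + g(T(-6, -1))) + 21007) = √(((0 - 11368) + 5*(-6)) + 21007) = √((-11368 - 30) + 21007) = √(-11398 + 21007) = √9609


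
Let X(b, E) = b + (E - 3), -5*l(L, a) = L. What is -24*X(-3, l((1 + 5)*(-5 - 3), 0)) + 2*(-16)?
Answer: -592/5 ≈ -118.40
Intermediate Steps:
l(L, a) = -L/5
X(b, E) = -3 + E + b (X(b, E) = b + (-3 + E) = -3 + E + b)
-24*X(-3, l((1 + 5)*(-5 - 3), 0)) + 2*(-16) = -24*(-3 - (1 + 5)*(-5 - 3)/5 - 3) + 2*(-16) = -24*(-3 - 6*(-8)/5 - 3) - 32 = -24*(-3 - ⅕*(-48) - 3) - 32 = -24*(-3 + 48/5 - 3) - 32 = -24*18/5 - 32 = -432/5 - 32 = -592/5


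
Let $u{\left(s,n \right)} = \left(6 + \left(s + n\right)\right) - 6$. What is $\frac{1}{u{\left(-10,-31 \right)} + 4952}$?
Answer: $\frac{1}{4911} \approx 0.00020362$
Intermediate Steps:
$u{\left(s,n \right)} = n + s$ ($u{\left(s,n \right)} = \left(6 + \left(n + s\right)\right) - 6 = \left(6 + n + s\right) - 6 = n + s$)
$\frac{1}{u{\left(-10,-31 \right)} + 4952} = \frac{1}{\left(-31 - 10\right) + 4952} = \frac{1}{-41 + 4952} = \frac{1}{4911}$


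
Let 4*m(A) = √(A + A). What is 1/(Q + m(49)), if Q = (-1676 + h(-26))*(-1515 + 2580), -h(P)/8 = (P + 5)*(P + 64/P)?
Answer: -9298080480/63945488618746919 - 2366*√2/63945488618746919 ≈ -1.4541e-7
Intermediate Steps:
h(P) = -8*(5 + P)*(P + 64/P) (h(P) = -8*(P + 5)*(P + 64/P) = -8*(5 + P)*(P + 64/P))
Q = -89404620/13 (Q = (-1676 + (-512 - 2560/(-26) - 40*(-26) - 8*(-26)²))*(-1515 + 2580) = (-1676 + (-512 - 2560*(-1/26) + 1040 - 8*676))*1065 = (-1676 + (-512 + 1280/13 + 1040 - 5408))*1065 = (-1676 - 62160/13)*1065 = -83948/13*1065 = -89404620/13 ≈ -6.8773e+6)
m(A) = √2*√A/4 (m(A) = √(A + A)/4 = √(2*A)/4 = (√2*√A)/4 = √2*√A/4)
1/(Q + m(49)) = 1/(-89404620/13 + √2*√49/4) = 1/(-89404620/13 + (¼)*√2*7) = 1/(-89404620/13 + 7*√2/4)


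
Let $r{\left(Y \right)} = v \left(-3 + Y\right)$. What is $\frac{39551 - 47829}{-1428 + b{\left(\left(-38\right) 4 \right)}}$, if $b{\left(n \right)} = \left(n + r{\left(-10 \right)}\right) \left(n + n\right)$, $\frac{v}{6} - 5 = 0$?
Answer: $- \frac{4139}{81670} \approx -0.05068$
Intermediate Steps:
$v = 30$ ($v = 30 + 6 \cdot 0 = 30 + 0 = 30$)
$r{\left(Y \right)} = -90 + 30 Y$ ($r{\left(Y \right)} = 30 \left(-3 + Y\right) = -90 + 30 Y$)
$b{\left(n \right)} = 2 n \left(-390 + n\right)$ ($b{\left(n \right)} = \left(n + \left(-90 + 30 \left(-10\right)\right)\right) \left(n + n\right) = \left(n - 390\right) 2 n = \left(-390 + n\right) 2 n = 2 n \left(-390 + n\right)$)
$\frac{39551 - 47829}{-1428 + b{\left(\left(-38\right) 4 \right)}} = \frac{39551 - 47829}{-1428 + 2 \left(\left(-38\right) 4\right) \left(-390 - 152\right)} = - \frac{8278}{-1428 + 2 \left(-152\right) \left(-390 - 152\right)} = - \frac{8278}{-1428 + 2 \left(-152\right) \left(-542\right)} = - \frac{8278}{-1428 + 164768} = - \frac{8278}{163340} = \left(-8278\right) \frac{1}{163340} = - \frac{4139}{81670}$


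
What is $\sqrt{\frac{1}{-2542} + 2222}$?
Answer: $\frac{\sqrt{14358037066}}{2542} \approx 47.138$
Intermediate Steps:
$\sqrt{\frac{1}{-2542} + 2222} = \sqrt{- \frac{1}{2542} + 2222} = \sqrt{\frac{5648323}{2542}} = \frac{\sqrt{14358037066}}{2542}$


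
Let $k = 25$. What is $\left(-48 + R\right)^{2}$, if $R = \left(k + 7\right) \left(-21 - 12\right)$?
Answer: $1218816$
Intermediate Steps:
$R = -1056$ ($R = \left(25 + 7\right) \left(-21 - 12\right) = 32 \left(-33\right) = -1056$)
$\left(-48 + R\right)^{2} = \left(-48 - 1056\right)^{2} = \left(-1104\right)^{2} = 1218816$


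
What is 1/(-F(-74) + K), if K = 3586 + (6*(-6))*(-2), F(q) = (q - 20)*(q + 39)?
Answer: 1/368 ≈ 0.0027174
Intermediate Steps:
F(q) = (-20 + q)*(39 + q)
K = 3658 (K = 3586 - 36*(-2) = 3586 + 72 = 3658)
1/(-F(-74) + K) = 1/(-(-780 + (-74)² + 19*(-74)) + 3658) = 1/(-(-780 + 5476 - 1406) + 3658) = 1/(-1*3290 + 3658) = 1/(-3290 + 3658) = 1/368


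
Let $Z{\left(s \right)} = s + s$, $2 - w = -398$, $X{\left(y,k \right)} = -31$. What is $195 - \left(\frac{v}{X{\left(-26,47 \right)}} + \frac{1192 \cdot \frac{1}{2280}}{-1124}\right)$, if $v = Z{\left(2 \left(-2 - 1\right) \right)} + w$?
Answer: $\frac{2060751839}{9930540} \approx 207.52$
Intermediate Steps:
$w = 400$ ($w = 2 - -398 = 2 + 398 = 400$)
$Z{\left(s \right)} = 2 s$
$v = 388$ ($v = 2 \cdot 2 \left(-2 - 1\right) + 400 = 2 \cdot 2 \left(-3\right) + 400 = 2 \left(-6\right) + 400 = -12 + 400 = 388$)
$195 - \left(\frac{v}{X{\left(-26,47 \right)}} + \frac{1192 \cdot \frac{1}{2280}}{-1124}\right) = 195 - \left(\frac{388}{-31} + \frac{1192 \cdot \frac{1}{2280}}{-1124}\right) = 195 - \left(388 \left(- \frac{1}{31}\right) + 1192 \cdot \frac{1}{2280} \left(- \frac{1}{1124}\right)\right) = 195 - \left(- \frac{388}{31} + \frac{149}{285} \left(- \frac{1}{1124}\right)\right) = 195 - \left(- \frac{388}{31} - \frac{149}{320340}\right) = 195 - - \frac{124296539}{9930540} = 195 + \frac{124296539}{9930540} = \frac{2060751839}{9930540}$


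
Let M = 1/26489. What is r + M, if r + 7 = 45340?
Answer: 1200825838/26489 ≈ 45333.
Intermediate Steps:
r = 45333 (r = -7 + 45340 = 45333)
M = 1/26489 ≈ 3.7752e-5
r + M = 45333 + 1/26489 = 1200825838/26489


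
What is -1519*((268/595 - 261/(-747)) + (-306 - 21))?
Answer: 3495738932/7055 ≈ 4.9550e+5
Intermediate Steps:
-1519*((268/595 - 261/(-747)) + (-306 - 21)) = -1519*((268*(1/595) - 261*(-1/747)) - 327) = -1519*((268/595 + 29/83) - 327) = -1519*(39499/49385 - 327) = -1519*(-16109396/49385) = 3495738932/7055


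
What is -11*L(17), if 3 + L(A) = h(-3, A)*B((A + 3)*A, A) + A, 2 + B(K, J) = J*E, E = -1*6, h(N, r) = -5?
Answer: -5874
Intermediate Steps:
E = -6
B(K, J) = -2 - 6*J (B(K, J) = -2 + J*(-6) = -2 - 6*J)
L(A) = 7 + 31*A (L(A) = -3 + (-5*(-2 - 6*A) + A) = -3 + ((10 + 30*A) + A) = -3 + (10 + 31*A) = 7 + 31*A)
-11*L(17) = -11*(7 + 31*17) = -11*(7 + 527) = -11*534 = -5874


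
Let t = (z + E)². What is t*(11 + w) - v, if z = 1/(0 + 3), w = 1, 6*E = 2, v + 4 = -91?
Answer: 301/3 ≈ 100.33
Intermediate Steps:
v = -95 (v = -4 - 91 = -95)
E = ⅓ (E = (⅙)*2 = ⅓ ≈ 0.33333)
z = ⅓ (z = 1/3 = ⅓ ≈ 0.33333)
t = 4/9 (t = (⅓ + ⅓)² = (⅔)² = 4/9 ≈ 0.44444)
t*(11 + w) - v = 4*(11 + 1)/9 - 1*(-95) = (4/9)*12 + 95 = 16/3 + 95 = 301/3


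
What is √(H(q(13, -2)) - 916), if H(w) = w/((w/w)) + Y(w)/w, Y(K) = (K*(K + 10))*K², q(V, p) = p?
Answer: I*√886 ≈ 29.766*I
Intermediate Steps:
Y(K) = K³*(10 + K) (Y(K) = (K*(10 + K))*K² = K³*(10 + K))
H(w) = w + w²*(10 + w) (H(w) = w/((w/w)) + (w³*(10 + w))/w = w/1 + w²*(10 + w) = w*1 + w²*(10 + w) = w + w²*(10 + w))
√(H(q(13, -2)) - 916) = √(-2*(1 - 2*(10 - 2)) - 916) = √(-2*(1 - 2*8) - 916) = √(-2*(1 - 16) - 916) = √(-2*(-15) - 916) = √(30 - 916) = √(-886) = I*√886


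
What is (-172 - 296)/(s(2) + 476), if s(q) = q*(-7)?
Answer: -78/77 ≈ -1.0130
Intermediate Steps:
s(q) = -7*q
(-172 - 296)/(s(2) + 476) = (-172 - 296)/(-7*2 + 476) = -468/(-14 + 476) = -468/462 = -468*1/462 = -78/77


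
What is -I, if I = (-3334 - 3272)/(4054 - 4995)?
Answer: -6606/941 ≈ -7.0202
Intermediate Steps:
I = 6606/941 (I = -6606/(-941) = -6606*(-1/941) = 6606/941 ≈ 7.0202)
-I = -1*6606/941 = -6606/941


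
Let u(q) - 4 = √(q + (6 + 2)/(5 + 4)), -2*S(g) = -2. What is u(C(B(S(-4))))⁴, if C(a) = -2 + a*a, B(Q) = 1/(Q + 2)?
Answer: (4 + I)⁴ ≈ 161.0 + 240.0*I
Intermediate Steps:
S(g) = 1 (S(g) = -½*(-2) = 1)
B(Q) = 1/(2 + Q)
C(a) = -2 + a²
u(q) = 4 + √(8/9 + q) (u(q) = 4 + √(q + (6 + 2)/(5 + 4)) = 4 + √(q + 8/9) = 4 + √(8/9 + q))
u(C(B(S(-4))))⁴ = (4 + √(8 + 9*(-2 + (1/(2 + 1))²))/3)⁴ = (4 + √(8 + 9*(-2 + (1/3)²))/3)⁴ = (4 + √(8 + 9*(-2 + (⅓)²))/3)⁴ = (4 + √(8 + 9*(-2 + ⅑))/3)⁴ = (4 + √(8 + 9*(-17/9))/3)⁴ = (4 + √(8 - 17)/3)⁴ = (4 + √(-9)/3)⁴ = (4 + (3*I)/3)⁴ = (4 + I)⁴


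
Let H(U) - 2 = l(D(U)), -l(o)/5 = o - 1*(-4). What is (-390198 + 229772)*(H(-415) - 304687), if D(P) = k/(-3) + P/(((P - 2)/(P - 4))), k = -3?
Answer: 20244902118770/417 ≈ 4.8549e+10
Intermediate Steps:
D(P) = 1 + P*(-4 + P)/(-2 + P) (D(P) = -3/(-3) + P/(((P - 2)/(P - 4))) = -3*(-⅓) + P/(((-2 + P)/(-4 + P))) = 1 + P/(((-2 + P)/(-4 + P))) = 1 + P*((-4 + P)/(-2 + P)) = 1 + P*(-4 + P)/(-2 + P))
l(o) = -20 - 5*o (l(o) = -5*(o - 1*(-4)) = -5*(o + 4) = -5*(4 + o) = -20 - 5*o)
H(U) = -18 - 5*(-2 + U² - 3*U)/(-2 + U) (H(U) = 2 + (-20 - 5*(-2 + U² - 3*U)/(-2 + U)) = -18 - 5*(-2 + U² - 3*U)/(-2 + U))
(-390198 + 229772)*(H(-415) - 304687) = (-390198 + 229772)*((46 - 5*(-415)² - 3*(-415))/(-2 - 415) - 304687) = -160426*((46 - 5*172225 + 1245)/(-417) - 304687) = -160426*(-(46 - 861125 + 1245)/417 - 304687) = -160426*(-1/417*(-859834) - 304687) = -160426*(859834/417 - 304687) = -160426*(-126194645/417) = 20244902118770/417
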